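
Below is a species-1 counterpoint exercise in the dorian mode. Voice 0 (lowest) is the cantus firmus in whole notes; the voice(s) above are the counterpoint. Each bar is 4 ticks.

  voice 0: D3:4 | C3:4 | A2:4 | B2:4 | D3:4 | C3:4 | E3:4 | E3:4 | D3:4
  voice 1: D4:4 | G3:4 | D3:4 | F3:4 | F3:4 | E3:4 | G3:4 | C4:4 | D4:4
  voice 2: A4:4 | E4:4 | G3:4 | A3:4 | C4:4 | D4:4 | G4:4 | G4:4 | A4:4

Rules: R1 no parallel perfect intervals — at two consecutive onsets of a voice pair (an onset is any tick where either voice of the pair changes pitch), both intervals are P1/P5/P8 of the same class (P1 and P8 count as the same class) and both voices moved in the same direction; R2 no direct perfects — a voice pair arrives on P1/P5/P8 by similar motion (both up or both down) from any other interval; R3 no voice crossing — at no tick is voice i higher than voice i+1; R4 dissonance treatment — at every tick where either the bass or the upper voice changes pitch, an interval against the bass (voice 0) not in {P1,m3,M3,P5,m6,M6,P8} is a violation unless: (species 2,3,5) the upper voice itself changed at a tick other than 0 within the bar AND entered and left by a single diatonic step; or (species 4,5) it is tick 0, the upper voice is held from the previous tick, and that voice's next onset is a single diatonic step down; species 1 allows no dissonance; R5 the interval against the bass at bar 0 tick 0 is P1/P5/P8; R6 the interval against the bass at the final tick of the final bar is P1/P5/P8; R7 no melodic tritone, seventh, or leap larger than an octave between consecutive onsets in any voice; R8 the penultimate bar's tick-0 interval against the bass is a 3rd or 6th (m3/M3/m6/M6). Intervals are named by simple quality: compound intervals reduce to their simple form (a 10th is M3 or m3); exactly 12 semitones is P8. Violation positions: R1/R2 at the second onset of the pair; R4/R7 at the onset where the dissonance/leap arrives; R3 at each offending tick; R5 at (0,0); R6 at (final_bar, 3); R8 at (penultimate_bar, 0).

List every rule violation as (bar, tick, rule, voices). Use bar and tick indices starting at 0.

bar 0: v0=D3 v1=D4 v2=A4 downbeat P5
bar 1: v0=C3 v1=G3 v2=E4 downbeat M3
bar 2: v0=A2 v1=D3 v2=G3 downbeat m7
bar 3: v0=B2 v1=F3 v2=A3 downbeat m7
bar 4: v0=D3 v1=F3 v2=C4 downbeat m7
bar 5: v0=C3 v1=E3 v2=D4 downbeat M2
bar 6: v0=E3 v1=G3 v2=G4 downbeat m3
bar 7: v0=E3 v1=C4 v2=G4 downbeat m3
bar 8: v0=D3 v1=D4 v2=A4 downbeat P5
  -> R2 @ bar 1 tick 0 v(0, 1): D3/D4 P8 -> C3/G3 P5 similar
  -> R4 @ bar 2 tick 0 v(0, 1): A2/D3 P4 untreated
  -> R4 @ bar 2 tick 0 v(0, 2): A2/G3 m7 untreated
  -> R4 @ bar 3 tick 0 v(0, 1): B2/F3 TT untreated
  -> R4 @ bar 3 tick 0 v(0, 2): B2/A3 m7 untreated
  -> R4 @ bar 4 tick 0 v(0, 2): D3/C4 m7 untreated
  -> R4 @ bar 5 tick 0 v(0, 2): C3/D4 M2 untreated
  -> R2 @ bar 6 tick 0 v(1, 2): E3/D4 m7 -> G3/G4 P8 similar
  -> R1 @ bar 8 tick 0 v(1, 2): C4/G4 P5 -> D4/A4 P5 similar

(1, 0, R2, (0, 1))
(2, 0, R4, (0, 1))
(2, 0, R4, (0, 2))
(3, 0, R4, (0, 1))
(3, 0, R4, (0, 2))
(4, 0, R4, (0, 2))
(5, 0, R4, (0, 2))
(6, 0, R2, (1, 2))
(8, 0, R1, (1, 2))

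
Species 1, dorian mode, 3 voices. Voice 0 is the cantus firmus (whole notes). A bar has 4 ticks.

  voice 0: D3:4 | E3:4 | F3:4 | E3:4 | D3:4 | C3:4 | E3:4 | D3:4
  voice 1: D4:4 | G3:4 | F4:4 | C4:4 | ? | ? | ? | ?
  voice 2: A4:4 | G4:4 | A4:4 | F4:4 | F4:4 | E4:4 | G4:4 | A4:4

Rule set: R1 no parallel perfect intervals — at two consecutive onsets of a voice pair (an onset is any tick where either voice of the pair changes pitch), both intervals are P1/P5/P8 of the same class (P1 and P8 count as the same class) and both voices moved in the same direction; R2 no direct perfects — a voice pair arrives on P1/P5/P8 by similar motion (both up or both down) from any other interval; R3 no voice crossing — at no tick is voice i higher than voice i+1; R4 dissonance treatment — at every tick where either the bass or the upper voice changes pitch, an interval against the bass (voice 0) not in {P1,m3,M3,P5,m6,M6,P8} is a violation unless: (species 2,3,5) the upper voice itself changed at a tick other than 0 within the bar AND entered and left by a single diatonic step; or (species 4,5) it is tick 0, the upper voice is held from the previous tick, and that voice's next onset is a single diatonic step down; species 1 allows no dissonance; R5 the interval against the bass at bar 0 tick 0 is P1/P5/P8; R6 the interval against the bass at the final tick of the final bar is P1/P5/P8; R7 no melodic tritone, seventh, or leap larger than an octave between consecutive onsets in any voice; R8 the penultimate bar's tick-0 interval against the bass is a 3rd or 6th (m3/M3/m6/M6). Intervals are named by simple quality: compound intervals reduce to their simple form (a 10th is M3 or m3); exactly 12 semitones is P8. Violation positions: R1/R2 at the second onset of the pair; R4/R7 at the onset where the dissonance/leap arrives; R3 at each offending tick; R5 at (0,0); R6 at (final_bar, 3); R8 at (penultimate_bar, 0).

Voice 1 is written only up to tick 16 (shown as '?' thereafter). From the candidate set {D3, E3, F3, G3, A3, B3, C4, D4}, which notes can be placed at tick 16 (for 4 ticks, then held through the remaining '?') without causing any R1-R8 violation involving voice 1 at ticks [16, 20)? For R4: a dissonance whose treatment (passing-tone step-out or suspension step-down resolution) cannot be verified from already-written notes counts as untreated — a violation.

{B3, D4, F3}

D3: violates R2,R7
E3: violates R4
F3: legal
G3: violates R4
A3: violates R2
B3: legal
C4: violates R4
D4: legal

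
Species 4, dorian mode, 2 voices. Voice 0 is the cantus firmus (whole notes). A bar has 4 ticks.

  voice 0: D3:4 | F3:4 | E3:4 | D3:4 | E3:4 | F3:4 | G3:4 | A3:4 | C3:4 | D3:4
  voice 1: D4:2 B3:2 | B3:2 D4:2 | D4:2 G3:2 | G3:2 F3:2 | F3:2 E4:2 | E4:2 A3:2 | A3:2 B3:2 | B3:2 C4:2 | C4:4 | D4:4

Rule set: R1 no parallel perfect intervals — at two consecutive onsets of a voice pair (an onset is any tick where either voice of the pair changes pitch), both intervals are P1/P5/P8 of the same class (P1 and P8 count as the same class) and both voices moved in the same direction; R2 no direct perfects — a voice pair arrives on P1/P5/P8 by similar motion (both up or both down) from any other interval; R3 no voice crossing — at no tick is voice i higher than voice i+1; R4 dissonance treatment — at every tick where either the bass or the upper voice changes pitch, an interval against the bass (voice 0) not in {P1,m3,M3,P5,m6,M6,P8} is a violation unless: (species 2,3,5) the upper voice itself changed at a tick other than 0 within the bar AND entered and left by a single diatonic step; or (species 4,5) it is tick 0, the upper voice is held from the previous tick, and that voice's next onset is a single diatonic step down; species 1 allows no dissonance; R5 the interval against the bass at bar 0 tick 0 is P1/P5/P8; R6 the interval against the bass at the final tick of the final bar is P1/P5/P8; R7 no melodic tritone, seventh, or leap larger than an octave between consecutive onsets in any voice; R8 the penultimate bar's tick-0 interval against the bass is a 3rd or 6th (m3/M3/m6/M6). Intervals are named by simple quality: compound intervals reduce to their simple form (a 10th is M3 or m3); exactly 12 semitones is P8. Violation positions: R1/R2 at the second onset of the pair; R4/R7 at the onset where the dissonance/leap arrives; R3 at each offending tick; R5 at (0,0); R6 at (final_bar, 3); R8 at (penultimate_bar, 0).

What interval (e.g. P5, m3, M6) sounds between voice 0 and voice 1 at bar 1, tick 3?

M6

voice 0=F3 voice 1=D4 -> M6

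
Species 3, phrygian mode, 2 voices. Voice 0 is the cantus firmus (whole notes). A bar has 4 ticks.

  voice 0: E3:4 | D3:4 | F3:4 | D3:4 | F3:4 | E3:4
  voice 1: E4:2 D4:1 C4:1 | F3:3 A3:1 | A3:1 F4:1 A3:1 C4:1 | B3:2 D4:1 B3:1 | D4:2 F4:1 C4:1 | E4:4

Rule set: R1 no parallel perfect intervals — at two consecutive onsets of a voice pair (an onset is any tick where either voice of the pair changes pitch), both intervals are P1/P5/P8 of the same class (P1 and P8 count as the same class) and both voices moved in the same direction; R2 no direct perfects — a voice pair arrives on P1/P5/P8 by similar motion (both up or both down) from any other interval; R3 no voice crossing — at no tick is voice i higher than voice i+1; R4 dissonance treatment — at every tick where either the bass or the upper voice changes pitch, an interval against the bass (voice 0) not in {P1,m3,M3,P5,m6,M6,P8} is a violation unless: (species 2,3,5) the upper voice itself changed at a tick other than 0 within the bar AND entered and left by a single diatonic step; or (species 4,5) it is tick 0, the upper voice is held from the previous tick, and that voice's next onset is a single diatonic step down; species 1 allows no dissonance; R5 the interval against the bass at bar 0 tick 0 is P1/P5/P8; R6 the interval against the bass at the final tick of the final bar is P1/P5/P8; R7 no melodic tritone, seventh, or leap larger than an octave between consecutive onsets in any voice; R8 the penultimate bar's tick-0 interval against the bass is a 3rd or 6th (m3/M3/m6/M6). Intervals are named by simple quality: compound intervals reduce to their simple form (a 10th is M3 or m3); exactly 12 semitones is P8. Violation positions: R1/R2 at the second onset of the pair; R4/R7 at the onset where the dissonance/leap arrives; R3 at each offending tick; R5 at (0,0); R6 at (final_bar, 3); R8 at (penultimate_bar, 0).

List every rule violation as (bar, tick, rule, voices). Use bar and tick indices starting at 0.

No violations across 6 bars (E3..E3 vs E4..E4).

bar 0: v0=E3 v1=E4 downbeat P8
bar 1: v0=D3 v1=F3 downbeat m3
bar 2: v0=F3 v1=A3 downbeat M3
bar 3: v0=D3 v1=B3 downbeat M6
bar 4: v0=F3 v1=D4 downbeat M6
bar 5: v0=E3 v1=E4 downbeat P8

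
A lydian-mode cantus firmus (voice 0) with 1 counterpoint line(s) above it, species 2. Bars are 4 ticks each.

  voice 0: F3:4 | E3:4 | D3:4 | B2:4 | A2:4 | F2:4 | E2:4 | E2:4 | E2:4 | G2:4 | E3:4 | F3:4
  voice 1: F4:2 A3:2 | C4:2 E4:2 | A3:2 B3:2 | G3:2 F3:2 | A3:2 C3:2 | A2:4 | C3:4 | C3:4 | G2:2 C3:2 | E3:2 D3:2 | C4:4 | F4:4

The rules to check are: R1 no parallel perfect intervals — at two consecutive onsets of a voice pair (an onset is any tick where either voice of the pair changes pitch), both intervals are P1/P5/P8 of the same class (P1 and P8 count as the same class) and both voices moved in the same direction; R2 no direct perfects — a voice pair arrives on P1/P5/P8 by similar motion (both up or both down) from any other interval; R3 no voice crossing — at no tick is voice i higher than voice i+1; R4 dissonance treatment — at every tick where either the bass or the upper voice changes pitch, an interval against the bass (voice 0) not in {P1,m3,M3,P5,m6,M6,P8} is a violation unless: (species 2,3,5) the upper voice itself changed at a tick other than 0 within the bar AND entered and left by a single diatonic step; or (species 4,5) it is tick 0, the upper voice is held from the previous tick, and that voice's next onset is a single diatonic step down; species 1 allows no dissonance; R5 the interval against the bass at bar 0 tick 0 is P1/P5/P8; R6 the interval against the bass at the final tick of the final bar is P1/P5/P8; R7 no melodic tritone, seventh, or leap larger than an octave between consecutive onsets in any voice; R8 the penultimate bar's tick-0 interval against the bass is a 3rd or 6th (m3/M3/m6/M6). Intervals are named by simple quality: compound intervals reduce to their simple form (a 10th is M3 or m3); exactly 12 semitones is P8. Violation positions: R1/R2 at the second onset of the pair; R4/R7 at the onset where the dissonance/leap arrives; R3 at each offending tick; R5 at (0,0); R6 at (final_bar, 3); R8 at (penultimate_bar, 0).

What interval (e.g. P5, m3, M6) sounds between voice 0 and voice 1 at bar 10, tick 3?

m6

voice 0=E3 voice 1=C4 -> m6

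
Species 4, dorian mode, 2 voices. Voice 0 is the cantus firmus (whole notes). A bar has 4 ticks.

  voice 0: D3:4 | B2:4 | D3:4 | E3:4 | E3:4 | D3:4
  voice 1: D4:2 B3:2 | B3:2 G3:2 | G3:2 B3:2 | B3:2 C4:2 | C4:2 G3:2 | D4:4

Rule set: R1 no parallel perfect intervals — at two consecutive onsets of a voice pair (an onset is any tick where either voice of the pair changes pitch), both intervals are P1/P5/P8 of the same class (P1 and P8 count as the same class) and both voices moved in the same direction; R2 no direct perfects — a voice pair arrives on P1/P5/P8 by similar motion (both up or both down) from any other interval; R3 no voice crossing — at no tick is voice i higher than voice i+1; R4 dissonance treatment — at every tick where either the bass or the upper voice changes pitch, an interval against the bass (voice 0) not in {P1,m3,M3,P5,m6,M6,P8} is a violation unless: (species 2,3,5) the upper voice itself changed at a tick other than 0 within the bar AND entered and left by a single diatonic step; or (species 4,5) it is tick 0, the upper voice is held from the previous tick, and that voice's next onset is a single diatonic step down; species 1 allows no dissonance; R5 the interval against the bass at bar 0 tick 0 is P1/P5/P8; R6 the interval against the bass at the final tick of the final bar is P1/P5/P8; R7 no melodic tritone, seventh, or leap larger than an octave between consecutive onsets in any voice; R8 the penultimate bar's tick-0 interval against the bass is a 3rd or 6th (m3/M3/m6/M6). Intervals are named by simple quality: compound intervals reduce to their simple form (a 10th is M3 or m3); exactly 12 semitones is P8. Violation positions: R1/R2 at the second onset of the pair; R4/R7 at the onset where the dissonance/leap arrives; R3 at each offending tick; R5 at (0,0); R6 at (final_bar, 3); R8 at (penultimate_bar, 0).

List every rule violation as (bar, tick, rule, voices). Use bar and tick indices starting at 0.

bar 0: v0=D3 v1=D4 downbeat P8
bar 1: v0=B2 v1=B3 downbeat P8
bar 2: v0=D3 v1=G3 downbeat P4
bar 3: v0=E3 v1=B3 downbeat P5
bar 4: v0=E3 v1=C4 downbeat m6
bar 5: v0=D3 v1=D4 downbeat P8
  -> R4 @ bar 2 tick 0 v(0, 1): D3/G3 P4 untreated

(2, 0, R4, (0, 1))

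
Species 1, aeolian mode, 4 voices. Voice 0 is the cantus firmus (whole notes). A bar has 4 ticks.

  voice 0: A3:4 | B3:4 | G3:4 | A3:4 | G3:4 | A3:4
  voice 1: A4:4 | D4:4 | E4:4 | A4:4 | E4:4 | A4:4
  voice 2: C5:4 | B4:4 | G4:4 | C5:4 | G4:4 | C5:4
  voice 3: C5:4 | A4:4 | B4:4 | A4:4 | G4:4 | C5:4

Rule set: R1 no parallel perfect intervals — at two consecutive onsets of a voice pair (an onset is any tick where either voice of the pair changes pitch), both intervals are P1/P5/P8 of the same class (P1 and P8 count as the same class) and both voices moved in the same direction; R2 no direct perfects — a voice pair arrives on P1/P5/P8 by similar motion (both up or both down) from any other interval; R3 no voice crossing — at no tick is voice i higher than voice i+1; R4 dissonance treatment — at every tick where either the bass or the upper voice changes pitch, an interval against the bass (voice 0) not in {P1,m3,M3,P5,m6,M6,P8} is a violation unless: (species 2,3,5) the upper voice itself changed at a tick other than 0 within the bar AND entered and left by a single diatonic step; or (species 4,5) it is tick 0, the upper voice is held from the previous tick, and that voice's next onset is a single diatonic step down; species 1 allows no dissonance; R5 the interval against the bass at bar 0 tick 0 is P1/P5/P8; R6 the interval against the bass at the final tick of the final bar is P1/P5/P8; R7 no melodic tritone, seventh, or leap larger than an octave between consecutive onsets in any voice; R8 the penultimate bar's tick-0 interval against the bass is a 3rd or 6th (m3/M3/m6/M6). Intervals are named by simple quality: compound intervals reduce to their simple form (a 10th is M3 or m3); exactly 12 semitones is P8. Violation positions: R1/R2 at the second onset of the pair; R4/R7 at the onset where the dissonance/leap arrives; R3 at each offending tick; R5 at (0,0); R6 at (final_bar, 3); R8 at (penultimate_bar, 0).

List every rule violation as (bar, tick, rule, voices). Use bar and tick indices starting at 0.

bar 0: v0=A3 v1=A4 v2=C5 v3=C5 downbeat m3
bar 1: v0=B3 v1=D4 v2=B4 v3=A4 downbeat m7
bar 2: v0=G3 v1=E4 v2=G4 v3=B4 downbeat M3
bar 3: v0=A3 v1=A4 v2=C5 v3=A4 downbeat P8
bar 4: v0=G3 v1=E4 v2=G4 v3=G4 downbeat P8
bar 5: v0=A3 v1=A4 v2=C5 v3=C5 downbeat m3
  -> R5 @ bar 0 tick 0 v(0, 2): opens on m3
  -> R5 @ bar 0 tick 0 v(0, 3): opens on m3
  -> R2 @ bar 1 tick 0 v(1, 3): A4/C5 m3 -> D4/A4 P5 similar
  -> R3 @ bar 1 tick 0 v(2, 3): B4 above A4
  -> R4 @ bar 1 tick 0 v(0, 3): B3/A4 m7 untreated
  -> R3 @ bar 1 tick 1 v(2, 3): B4 above A4
  -> R3 @ bar 1 tick 2 v(2, 3): B4 above A4
  -> R3 @ bar 1 tick 3 v(2, 3): B4 above A4
  -> R1 @ bar 2 tick 0 v(0, 2): B3/B4 P8 -> G3/G4 P8 similar
  -> R1 @ bar 2 tick 0 v(1, 3): D4/A4 P5 -> E4/B4 P5 similar
  -> R2 @ bar 3 tick 0 v(0, 1): G3/E4 M6 -> A3/A4 P8 similar
  -> R3 @ bar 3 tick 0 v(2, 3): C5 above A4
  -> R3 @ bar 3 tick 1 v(2, 3): C5 above A4
  -> R3 @ bar 3 tick 2 v(2, 3): C5 above A4
  -> R3 @ bar 3 tick 3 v(2, 3): C5 above A4
  -> R1 @ bar 4 tick 0 v(0, 3): A3/A4 P8 -> G3/G4 P8 similar
  -> R2 @ bar 4 tick 0 v(0, 2): A3/C5 m3 -> G3/G4 P8 similar
  -> R2 @ bar 4 tick 0 v(2, 3): C5/A4 m3 -> G4/G4 P1 similar
  -> R8 @ bar 4 tick 0 v(0, 2): penult P8 not 3rd/6th
  -> R8 @ bar 4 tick 0 v(0, 3): penult P8 not 3rd/6th
  -> R1 @ bar 5 tick 0 v(2, 3): G4/G4 P1 -> C5/C5 P1 similar
  -> R2 @ bar 5 tick 0 v(0, 1): G3/E4 M6 -> A3/A4 P8 similar
  -> R6 @ bar 5 tick 3 v(0, 2): closes on m3
  -> R6 @ bar 5 tick 3 v(0, 3): closes on m3

(0, 0, R5, (0, 2))
(0, 0, R5, (0, 3))
(1, 0, R2, (1, 3))
(1, 0, R3, (2, 3))
(1, 0, R4, (0, 3))
(1, 1, R3, (2, 3))
(1, 2, R3, (2, 3))
(1, 3, R3, (2, 3))
(2, 0, R1, (0, 2))
(2, 0, R1, (1, 3))
(3, 0, R2, (0, 1))
(3, 0, R3, (2, 3))
(3, 1, R3, (2, 3))
(3, 2, R3, (2, 3))
(3, 3, R3, (2, 3))
(4, 0, R1, (0, 3))
(4, 0, R2, (0, 2))
(4, 0, R2, (2, 3))
(4, 0, R8, (0, 2))
(4, 0, R8, (0, 3))
(5, 0, R1, (2, 3))
(5, 0, R2, (0, 1))
(5, 3, R6, (0, 2))
(5, 3, R6, (0, 3))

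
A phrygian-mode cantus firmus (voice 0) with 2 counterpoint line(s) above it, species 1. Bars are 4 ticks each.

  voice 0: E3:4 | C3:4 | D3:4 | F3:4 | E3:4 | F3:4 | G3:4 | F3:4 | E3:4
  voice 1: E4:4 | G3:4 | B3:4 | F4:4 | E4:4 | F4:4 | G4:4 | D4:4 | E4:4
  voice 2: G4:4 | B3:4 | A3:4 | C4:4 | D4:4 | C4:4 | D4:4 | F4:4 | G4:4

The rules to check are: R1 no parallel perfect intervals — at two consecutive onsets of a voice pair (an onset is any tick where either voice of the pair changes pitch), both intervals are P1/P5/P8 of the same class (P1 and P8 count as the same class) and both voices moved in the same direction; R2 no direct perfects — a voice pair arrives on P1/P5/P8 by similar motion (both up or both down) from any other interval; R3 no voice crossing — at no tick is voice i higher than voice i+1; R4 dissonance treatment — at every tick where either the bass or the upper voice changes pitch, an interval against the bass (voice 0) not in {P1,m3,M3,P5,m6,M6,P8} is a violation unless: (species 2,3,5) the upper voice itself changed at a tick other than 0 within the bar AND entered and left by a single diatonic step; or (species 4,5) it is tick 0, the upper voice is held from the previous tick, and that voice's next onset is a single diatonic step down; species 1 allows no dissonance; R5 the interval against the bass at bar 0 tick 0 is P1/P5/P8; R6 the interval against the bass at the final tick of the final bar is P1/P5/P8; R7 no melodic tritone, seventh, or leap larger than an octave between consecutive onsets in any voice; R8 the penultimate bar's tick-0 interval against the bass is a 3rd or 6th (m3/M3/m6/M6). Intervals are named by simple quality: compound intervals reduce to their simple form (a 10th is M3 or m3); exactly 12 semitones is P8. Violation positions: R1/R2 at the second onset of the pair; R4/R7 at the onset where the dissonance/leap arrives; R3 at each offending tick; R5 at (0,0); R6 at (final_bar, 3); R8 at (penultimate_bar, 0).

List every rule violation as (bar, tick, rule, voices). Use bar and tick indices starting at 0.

(0, 0, R5, (0, 2))
(1, 0, R2, (0, 1))
(1, 0, R4, (0, 2))
(2, 0, R3, (1, 2))
(2, 1, R3, (1, 2))
(2, 2, R3, (1, 2))
(2, 3, R3, (1, 2))
(3, 0, R1, (0, 2))
(3, 0, R2, (0, 1))
(3, 0, R3, (1, 2))
(3, 0, R7, (1,))
(3, 1, R3, (1, 2))
(3, 2, R3, (1, 2))
(3, 3, R3, (1, 2))
(4, 0, R1, (0, 1))
(4, 0, R3, (1, 2))
(4, 0, R4, (0, 2))
(4, 1, R3, (1, 2))
(4, 2, R3, (1, 2))
(4, 3, R3, (1, 2))
(5, 0, R1, (0, 1))
(5, 0, R3, (1, 2))
(5, 1, R3, (1, 2))
(5, 2, R3, (1, 2))
(5, 3, R3, (1, 2))
(6, 0, R1, (0, 1))
(6, 0, R1, (0, 2))
(6, 0, R3, (1, 2))
(6, 1, R3, (1, 2))
(6, 2, R3, (1, 2))
(6, 3, R3, (1, 2))
(7, 0, R8, (0, 2))
(8, 3, R6, (0, 2))

bar 0: v0=E3 v1=E4 v2=G4 downbeat m3
bar 1: v0=C3 v1=G3 v2=B3 downbeat M7
bar 2: v0=D3 v1=B3 v2=A3 downbeat P5
bar 3: v0=F3 v1=F4 v2=C4 downbeat P5
bar 4: v0=E3 v1=E4 v2=D4 downbeat m7
bar 5: v0=F3 v1=F4 v2=C4 downbeat P5
bar 6: v0=G3 v1=G4 v2=D4 downbeat P5
bar 7: v0=F3 v1=D4 v2=F4 downbeat P8
bar 8: v0=E3 v1=E4 v2=G4 downbeat m3
  -> R5 @ bar 0 tick 0 v(0, 2): opens on m3
  -> R2 @ bar 1 tick 0 v(0, 1): E3/E4 P8 -> C3/G3 P5 similar
  -> R4 @ bar 1 tick 0 v(0, 2): C3/B3 M7 untreated
  -> R3 @ bar 2 tick 0 v(1, 2): B3 above A3
  -> R3 @ bar 2 tick 1 v(1, 2): B3 above A3
  -> R3 @ bar 2 tick 2 v(1, 2): B3 above A3
  -> R3 @ bar 2 tick 3 v(1, 2): B3 above A3
  -> R1 @ bar 3 tick 0 v(0, 2): D3/A3 P5 -> F3/C4 P5 similar
  -> R2 @ bar 3 tick 0 v(0, 1): D3/B3 M6 -> F3/F4 P8 similar
  -> R3 @ bar 3 tick 0 v(1, 2): F4 above C4
  -> R7 @ bar 3 tick 0 v(1,): B3->F4 leap 6st
  -> R3 @ bar 3 tick 1 v(1, 2): F4 above C4
  -> R3 @ bar 3 tick 2 v(1, 2): F4 above C4
  -> R3 @ bar 3 tick 3 v(1, 2): F4 above C4
  -> R1 @ bar 4 tick 0 v(0, 1): F3/F4 P8 -> E3/E4 P8 similar
  -> R3 @ bar 4 tick 0 v(1, 2): E4 above D4
  -> R4 @ bar 4 tick 0 v(0, 2): E3/D4 m7 untreated
  -> R3 @ bar 4 tick 1 v(1, 2): E4 above D4
  -> R3 @ bar 4 tick 2 v(1, 2): E4 above D4
  -> R3 @ bar 4 tick 3 v(1, 2): E4 above D4
  -> R1 @ bar 5 tick 0 v(0, 1): E3/E4 P8 -> F3/F4 P8 similar
  -> R3 @ bar 5 tick 0 v(1, 2): F4 above C4
  -> R3 @ bar 5 tick 1 v(1, 2): F4 above C4
  -> R3 @ bar 5 tick 2 v(1, 2): F4 above C4
  -> R3 @ bar 5 tick 3 v(1, 2): F4 above C4
  -> R1 @ bar 6 tick 0 v(0, 1): F3/F4 P8 -> G3/G4 P8 similar
  -> R1 @ bar 6 tick 0 v(0, 2): F3/C4 P5 -> G3/D4 P5 similar
  -> R3 @ bar 6 tick 0 v(1, 2): G4 above D4
  -> R3 @ bar 6 tick 1 v(1, 2): G4 above D4
  -> R3 @ bar 6 tick 2 v(1, 2): G4 above D4
  -> R3 @ bar 6 tick 3 v(1, 2): G4 above D4
  -> R8 @ bar 7 tick 0 v(0, 2): penult P8 not 3rd/6th
  -> R6 @ bar 8 tick 3 v(0, 2): closes on m3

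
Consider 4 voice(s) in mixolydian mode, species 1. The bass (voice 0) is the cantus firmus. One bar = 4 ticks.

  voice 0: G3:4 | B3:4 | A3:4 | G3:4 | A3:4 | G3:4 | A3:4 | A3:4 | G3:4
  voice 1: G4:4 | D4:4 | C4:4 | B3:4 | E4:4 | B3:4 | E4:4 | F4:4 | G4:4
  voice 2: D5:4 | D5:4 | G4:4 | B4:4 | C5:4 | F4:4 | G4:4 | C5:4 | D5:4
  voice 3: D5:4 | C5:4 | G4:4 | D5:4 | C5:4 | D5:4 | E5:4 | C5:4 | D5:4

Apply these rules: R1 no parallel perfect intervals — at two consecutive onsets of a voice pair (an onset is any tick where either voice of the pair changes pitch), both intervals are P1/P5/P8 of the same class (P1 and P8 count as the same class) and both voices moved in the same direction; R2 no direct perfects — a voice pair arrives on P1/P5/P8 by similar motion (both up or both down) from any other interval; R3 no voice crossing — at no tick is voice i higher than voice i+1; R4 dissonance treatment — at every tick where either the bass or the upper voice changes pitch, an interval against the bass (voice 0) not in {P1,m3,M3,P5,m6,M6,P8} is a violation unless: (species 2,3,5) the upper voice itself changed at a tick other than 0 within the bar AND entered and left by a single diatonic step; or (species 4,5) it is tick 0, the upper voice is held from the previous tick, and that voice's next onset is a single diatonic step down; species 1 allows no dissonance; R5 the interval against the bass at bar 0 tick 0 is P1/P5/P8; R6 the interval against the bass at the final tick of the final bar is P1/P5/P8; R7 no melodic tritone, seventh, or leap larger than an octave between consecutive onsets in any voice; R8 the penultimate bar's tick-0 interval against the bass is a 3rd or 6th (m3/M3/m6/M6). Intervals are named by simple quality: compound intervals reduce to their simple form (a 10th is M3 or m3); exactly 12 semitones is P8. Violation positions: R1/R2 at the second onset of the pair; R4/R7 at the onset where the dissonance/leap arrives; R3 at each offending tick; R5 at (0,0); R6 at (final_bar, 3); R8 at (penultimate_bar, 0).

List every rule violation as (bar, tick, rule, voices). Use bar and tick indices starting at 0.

(1, 0, R3, (2, 3))
(1, 0, R4, (0, 3))
(1, 1, R3, (2, 3))
(1, 2, R3, (2, 3))
(1, 3, R3, (2, 3))
(2, 0, R2, (1, 2))
(2, 0, R2, (1, 3))
(2, 0, R2, (2, 3))
(2, 0, R4, (0, 2))
(2, 0, R4, (0, 3))
(4, 0, R2, (0, 1))
(5, 0, R4, (0, 2))
(6, 0, R1, (0, 3))
(6, 0, R2, (0, 1))
(6, 0, R2, (1, 3))
(6, 0, R4, (0, 2))
(7, 0, R2, (1, 2))
(8, 0, R1, (1, 2))
(8, 0, R1, (1, 3))
(8, 0, R1, (2, 3))

bar 0: v0=G3 v1=G4 v2=D5 v3=D5 downbeat P5
bar 1: v0=B3 v1=D4 v2=D5 v3=C5 downbeat m2
bar 2: v0=A3 v1=C4 v2=G4 v3=G4 downbeat m7
bar 3: v0=G3 v1=B3 v2=B4 v3=D5 downbeat P5
bar 4: v0=A3 v1=E4 v2=C5 v3=C5 downbeat m3
bar 5: v0=G3 v1=B3 v2=F4 v3=D5 downbeat P5
bar 6: v0=A3 v1=E4 v2=G4 v3=E5 downbeat P5
bar 7: v0=A3 v1=F4 v2=C5 v3=C5 downbeat m3
bar 8: v0=G3 v1=G4 v2=D5 v3=D5 downbeat P5
  -> R3 @ bar 1 tick 0 v(2, 3): D5 above C5
  -> R4 @ bar 1 tick 0 v(0, 3): B3/C5 m2 untreated
  -> R3 @ bar 1 tick 1 v(2, 3): D5 above C5
  -> R3 @ bar 1 tick 2 v(2, 3): D5 above C5
  -> R3 @ bar 1 tick 3 v(2, 3): D5 above C5
  -> R2 @ bar 2 tick 0 v(1, 2): D4/D5 P8 -> C4/G4 P5 similar
  -> R2 @ bar 2 tick 0 v(1, 3): D4/C5 m7 -> C4/G4 P5 similar
  -> R2 @ bar 2 tick 0 v(2, 3): D5/C5 M2 -> G4/G4 P1 similar
  -> R4 @ bar 2 tick 0 v(0, 2): A3/G4 m7 untreated
  -> R4 @ bar 2 tick 0 v(0, 3): A3/G4 m7 untreated
  -> R2 @ bar 4 tick 0 v(0, 1): G3/B3 M3 -> A3/E4 P5 similar
  -> R4 @ bar 5 tick 0 v(0, 2): G3/F4 m7 untreated
  -> R1 @ bar 6 tick 0 v(0, 3): G3/D5 P5 -> A3/E5 P5 similar
  -> R2 @ bar 6 tick 0 v(0, 1): G3/B3 M3 -> A3/E4 P5 similar
  -> R2 @ bar 6 tick 0 v(1, 3): B3/D5 m3 -> E4/E5 P8 similar
  -> R4 @ bar 6 tick 0 v(0, 2): A3/G4 m7 untreated
  -> R2 @ bar 7 tick 0 v(1, 2): E4/G4 m3 -> F4/C5 P5 similar
  -> R1 @ bar 8 tick 0 v(1, 2): F4/C5 P5 -> G4/D5 P5 similar
  -> R1 @ bar 8 tick 0 v(1, 3): F4/C5 P5 -> G4/D5 P5 similar
  -> R1 @ bar 8 tick 0 v(2, 3): C5/C5 P1 -> D5/D5 P1 similar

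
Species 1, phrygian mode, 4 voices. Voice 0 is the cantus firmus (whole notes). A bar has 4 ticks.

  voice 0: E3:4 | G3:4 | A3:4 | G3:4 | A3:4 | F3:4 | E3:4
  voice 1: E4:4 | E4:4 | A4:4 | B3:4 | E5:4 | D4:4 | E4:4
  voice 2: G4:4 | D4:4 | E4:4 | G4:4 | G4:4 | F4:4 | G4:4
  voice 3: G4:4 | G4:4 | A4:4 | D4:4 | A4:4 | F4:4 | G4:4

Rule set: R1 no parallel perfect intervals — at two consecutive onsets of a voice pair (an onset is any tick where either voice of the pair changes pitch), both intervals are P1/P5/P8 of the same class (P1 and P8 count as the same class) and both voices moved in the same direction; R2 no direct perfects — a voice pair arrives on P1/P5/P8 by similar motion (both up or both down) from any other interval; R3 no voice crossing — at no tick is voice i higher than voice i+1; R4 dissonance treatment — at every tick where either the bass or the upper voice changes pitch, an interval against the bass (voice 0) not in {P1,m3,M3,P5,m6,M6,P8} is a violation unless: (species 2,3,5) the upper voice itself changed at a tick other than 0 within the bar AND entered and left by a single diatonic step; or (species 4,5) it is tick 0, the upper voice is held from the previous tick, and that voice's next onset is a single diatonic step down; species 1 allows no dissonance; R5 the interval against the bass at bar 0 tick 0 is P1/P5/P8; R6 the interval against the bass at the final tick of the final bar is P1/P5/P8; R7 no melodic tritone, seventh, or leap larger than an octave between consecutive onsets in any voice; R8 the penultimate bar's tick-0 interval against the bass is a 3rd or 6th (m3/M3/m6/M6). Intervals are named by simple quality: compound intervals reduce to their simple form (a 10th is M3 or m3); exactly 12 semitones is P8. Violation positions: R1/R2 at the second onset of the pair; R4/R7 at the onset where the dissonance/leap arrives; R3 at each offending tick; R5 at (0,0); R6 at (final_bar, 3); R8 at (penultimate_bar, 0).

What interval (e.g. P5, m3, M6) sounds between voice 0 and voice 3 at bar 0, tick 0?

m3

voice 0=E3 voice 3=G4 -> m3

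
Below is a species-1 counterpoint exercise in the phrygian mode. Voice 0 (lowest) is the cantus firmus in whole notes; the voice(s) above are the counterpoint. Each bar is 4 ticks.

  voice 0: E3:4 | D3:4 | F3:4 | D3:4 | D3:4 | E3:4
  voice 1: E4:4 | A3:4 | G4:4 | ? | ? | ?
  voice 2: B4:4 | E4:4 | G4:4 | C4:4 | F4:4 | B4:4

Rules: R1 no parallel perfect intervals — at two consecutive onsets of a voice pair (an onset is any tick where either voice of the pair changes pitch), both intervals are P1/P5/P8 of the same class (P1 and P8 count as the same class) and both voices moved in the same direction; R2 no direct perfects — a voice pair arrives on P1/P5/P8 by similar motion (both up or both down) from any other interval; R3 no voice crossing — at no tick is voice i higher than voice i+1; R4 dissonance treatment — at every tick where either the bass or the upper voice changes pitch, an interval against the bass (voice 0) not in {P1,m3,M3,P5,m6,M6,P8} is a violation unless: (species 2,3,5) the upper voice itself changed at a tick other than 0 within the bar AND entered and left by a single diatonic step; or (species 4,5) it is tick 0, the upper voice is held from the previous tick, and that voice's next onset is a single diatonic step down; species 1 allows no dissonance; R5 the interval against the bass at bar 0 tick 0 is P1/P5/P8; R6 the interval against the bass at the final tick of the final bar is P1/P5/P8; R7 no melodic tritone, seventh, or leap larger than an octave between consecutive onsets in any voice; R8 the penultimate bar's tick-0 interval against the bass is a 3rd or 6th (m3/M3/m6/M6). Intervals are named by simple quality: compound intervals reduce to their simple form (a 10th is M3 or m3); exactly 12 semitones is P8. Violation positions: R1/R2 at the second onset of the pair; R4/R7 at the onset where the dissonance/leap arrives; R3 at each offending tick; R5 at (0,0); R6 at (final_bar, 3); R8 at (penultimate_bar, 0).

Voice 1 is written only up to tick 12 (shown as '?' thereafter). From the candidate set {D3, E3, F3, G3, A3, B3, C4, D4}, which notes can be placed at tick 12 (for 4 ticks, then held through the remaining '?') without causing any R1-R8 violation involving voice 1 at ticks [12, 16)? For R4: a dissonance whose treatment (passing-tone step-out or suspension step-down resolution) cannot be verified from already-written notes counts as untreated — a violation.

{B3}

D3: violates R2,R7
E3: violates R4,R7
F3: violates R2,R7
G3: violates R4
A3: violates R2,R7
B3: legal
C4: violates R1,R4
D4: violates R2,R3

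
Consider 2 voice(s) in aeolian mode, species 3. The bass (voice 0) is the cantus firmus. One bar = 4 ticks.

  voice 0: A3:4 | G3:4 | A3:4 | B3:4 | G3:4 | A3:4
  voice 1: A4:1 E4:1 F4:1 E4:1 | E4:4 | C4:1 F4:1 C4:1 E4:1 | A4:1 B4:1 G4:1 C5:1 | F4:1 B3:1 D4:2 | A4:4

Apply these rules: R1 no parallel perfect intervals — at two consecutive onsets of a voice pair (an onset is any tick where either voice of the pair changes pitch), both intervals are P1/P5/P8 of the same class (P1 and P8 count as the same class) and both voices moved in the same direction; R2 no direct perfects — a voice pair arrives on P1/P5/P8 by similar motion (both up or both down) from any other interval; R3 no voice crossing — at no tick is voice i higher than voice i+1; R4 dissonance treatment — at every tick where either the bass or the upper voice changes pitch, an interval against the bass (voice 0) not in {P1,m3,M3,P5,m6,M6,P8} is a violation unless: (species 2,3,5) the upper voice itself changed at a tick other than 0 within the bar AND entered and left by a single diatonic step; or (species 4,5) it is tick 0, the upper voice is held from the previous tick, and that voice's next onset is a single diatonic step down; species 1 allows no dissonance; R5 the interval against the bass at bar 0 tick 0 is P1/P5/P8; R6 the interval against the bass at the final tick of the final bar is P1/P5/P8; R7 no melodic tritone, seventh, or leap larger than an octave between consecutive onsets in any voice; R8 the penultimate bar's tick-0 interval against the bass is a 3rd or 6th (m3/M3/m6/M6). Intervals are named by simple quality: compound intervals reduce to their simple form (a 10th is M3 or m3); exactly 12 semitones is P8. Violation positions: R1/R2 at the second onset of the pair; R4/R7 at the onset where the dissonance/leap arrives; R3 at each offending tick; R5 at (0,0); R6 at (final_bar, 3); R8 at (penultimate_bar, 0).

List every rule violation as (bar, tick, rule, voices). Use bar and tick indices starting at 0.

bar 0: v0=A3 v1=A4 downbeat P8
bar 1: v0=G3 v1=E4 downbeat M6
bar 2: v0=A3 v1=C4 downbeat m3
bar 3: v0=B3 v1=A4 downbeat m7
bar 4: v0=G3 v1=F4 downbeat m7
bar 5: v0=A3 v1=A4 downbeat P8
  -> R4 @ bar 3 tick 0 v(0, 1): B3/A4 m7 untreated
  -> R4 @ bar 3 tick 3 v(0, 1): B3/C5 m2 untreated
  -> R4 @ bar 4 tick 0 v(0, 1): G3/F4 m7 untreated
  -> R8 @ bar 4 tick 0 v(0, 1): penult m7 not 3rd/6th
  -> R7 @ bar 4 tick 1 v(1,): F4->B3 leap 6st
  -> R2 @ bar 5 tick 0 v(0, 1): G3/D4 P5 -> A3/A4 P8 similar

(3, 0, R4, (0, 1))
(3, 3, R4, (0, 1))
(4, 0, R4, (0, 1))
(4, 0, R8, (0, 1))
(4, 1, R7, (1,))
(5, 0, R2, (0, 1))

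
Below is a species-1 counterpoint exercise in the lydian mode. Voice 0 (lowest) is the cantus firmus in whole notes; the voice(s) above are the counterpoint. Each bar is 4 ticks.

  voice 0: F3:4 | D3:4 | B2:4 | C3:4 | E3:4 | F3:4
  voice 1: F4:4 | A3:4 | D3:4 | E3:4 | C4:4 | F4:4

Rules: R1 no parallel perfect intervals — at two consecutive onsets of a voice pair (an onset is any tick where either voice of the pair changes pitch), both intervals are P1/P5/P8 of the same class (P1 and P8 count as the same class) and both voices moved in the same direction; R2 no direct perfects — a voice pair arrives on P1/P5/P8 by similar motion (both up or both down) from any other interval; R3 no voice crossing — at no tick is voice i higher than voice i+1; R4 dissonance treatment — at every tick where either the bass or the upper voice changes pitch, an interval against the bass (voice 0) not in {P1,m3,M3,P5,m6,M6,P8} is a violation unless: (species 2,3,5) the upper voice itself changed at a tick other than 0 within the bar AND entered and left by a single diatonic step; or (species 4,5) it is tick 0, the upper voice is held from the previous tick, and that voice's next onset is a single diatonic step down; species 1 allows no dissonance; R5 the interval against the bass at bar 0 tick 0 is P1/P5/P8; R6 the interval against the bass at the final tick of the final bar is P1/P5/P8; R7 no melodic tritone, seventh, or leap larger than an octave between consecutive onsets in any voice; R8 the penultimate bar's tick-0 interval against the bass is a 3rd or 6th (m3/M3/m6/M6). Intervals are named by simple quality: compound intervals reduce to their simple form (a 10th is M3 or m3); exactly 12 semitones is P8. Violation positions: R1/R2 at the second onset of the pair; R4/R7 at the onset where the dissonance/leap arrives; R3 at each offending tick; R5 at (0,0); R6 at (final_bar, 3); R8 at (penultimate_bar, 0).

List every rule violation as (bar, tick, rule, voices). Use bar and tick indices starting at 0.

(1, 0, R2, (0, 1))
(5, 0, R2, (0, 1))

bar 0: v0=F3 v1=F4 downbeat P8
bar 1: v0=D3 v1=A3 downbeat P5
bar 2: v0=B2 v1=D3 downbeat m3
bar 3: v0=C3 v1=E3 downbeat M3
bar 4: v0=E3 v1=C4 downbeat m6
bar 5: v0=F3 v1=F4 downbeat P8
  -> R2 @ bar 1 tick 0 v(0, 1): F3/F4 P8 -> D3/A3 P5 similar
  -> R2 @ bar 5 tick 0 v(0, 1): E3/C4 m6 -> F3/F4 P8 similar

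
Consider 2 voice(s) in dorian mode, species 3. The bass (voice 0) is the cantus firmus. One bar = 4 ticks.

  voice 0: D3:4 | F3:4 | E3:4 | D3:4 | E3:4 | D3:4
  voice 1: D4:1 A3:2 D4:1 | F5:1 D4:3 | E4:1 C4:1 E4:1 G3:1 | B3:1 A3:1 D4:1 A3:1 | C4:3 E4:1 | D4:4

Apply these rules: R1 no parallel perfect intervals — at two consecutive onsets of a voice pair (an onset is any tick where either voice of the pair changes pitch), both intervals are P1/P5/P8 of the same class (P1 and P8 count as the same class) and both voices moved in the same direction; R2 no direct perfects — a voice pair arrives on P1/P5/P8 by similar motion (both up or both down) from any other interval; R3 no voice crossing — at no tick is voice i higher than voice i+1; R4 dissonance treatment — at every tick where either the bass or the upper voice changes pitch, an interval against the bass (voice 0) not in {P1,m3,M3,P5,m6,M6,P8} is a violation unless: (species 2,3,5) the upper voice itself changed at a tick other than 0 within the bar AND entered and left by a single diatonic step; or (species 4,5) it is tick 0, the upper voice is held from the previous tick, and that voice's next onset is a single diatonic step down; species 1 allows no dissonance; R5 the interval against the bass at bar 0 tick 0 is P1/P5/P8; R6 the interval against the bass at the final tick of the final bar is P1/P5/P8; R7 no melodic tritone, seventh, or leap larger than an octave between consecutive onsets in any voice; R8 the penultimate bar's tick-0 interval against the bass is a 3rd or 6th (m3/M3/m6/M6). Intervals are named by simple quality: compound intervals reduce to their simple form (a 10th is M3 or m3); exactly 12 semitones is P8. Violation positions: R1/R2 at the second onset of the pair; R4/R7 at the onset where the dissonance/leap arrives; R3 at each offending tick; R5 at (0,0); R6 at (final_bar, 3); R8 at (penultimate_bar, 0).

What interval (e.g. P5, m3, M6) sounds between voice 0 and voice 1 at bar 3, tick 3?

voice 0=D3 voice 1=A3 -> P5

P5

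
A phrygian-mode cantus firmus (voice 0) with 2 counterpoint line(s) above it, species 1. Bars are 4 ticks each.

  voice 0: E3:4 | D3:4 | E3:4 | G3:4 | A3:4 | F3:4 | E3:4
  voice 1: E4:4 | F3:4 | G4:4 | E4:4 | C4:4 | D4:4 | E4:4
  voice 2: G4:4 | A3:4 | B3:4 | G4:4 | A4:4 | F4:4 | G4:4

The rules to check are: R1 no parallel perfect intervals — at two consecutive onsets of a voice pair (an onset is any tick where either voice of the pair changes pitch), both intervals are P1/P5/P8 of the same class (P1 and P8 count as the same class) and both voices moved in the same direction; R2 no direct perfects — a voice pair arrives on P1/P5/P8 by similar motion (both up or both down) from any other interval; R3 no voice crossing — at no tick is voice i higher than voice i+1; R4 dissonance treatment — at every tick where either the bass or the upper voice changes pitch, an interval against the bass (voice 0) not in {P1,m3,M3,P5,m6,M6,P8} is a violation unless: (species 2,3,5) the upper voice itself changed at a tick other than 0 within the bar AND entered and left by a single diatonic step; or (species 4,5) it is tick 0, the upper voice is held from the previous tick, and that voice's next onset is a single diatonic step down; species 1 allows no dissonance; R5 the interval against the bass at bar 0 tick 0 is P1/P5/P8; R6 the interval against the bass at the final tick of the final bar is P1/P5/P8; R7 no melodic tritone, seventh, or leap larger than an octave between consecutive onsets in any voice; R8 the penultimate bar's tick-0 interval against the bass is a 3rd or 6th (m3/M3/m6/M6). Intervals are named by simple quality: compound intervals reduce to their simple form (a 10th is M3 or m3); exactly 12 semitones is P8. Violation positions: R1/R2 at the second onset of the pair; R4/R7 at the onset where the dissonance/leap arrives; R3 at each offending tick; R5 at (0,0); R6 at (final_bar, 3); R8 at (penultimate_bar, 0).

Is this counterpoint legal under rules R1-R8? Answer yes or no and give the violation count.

No (15 violations)

bar 0: v0=E3 v1=E4 v2=G4 (m3)
bar 1: v0=D3 v1=F3 v2=A3 (P5)
bar 2: v0=E3 v1=G4 v2=B3 (P5)
bar 3: v0=G3 v1=E4 v2=G4 (P8)
bar 4: v0=A3 v1=C4 v2=A4 (P8)
bar 5: v0=F3 v1=D4 v2=F4 (P8)
bar 6: v0=E3 v1=E4 v2=G4 (m3)
  R5 @ bar0.0: opens on m3
  R2 @ bar1.0: E3/G4 m3 -> D3/A3 P5 similar
  R7 @ bar1.0: E4->F3 leap 11st
  R7 @ bar1.0: G4->A3 leap 10st
  R1 @ bar2.0: D3/A3 P5 -> E3/B3 P5 similar
  R3 @ bar2.0: G4 above B3
  R7 @ bar2.0: F3->G4 leap 14st
  R3 @ bar2.1: G4 above B3
  R3 @ bar2.2: G4 above B3
  R3 @ bar2.3: G4 above B3
  R2 @ bar3.0: E3/B3 P5 -> G3/G4 P8 similar
  R1 @ bar4.0: G3/G4 P8 -> A3/A4 P8 similar
  R1 @ bar5.0: A3/A4 P8 -> F3/F4 P8 similar
  R8 @ bar5.0: penult P8 not 3rd/6th
  R6 @ bar6.3: closes on m3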